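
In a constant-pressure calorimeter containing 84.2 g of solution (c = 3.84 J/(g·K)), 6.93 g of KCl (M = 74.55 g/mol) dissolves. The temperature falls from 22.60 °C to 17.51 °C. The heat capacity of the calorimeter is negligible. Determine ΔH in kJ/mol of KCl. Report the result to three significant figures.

|ΔT| = |17.51 − 22.60| = 5.09 °C
|q_surr| = (84.2 × 3.84) × 5.09 = 323.328 × 5.09 = 1646 J
n(KCl) = 6.93 / 74.55 = 0.09296 mol
Temperature fell, so q_rxn = +|q_surr| = 1.646 kJ
ΔH = q_rxn / n = 17.71 kJ/mol

ΔH = 17.7 kJ/mol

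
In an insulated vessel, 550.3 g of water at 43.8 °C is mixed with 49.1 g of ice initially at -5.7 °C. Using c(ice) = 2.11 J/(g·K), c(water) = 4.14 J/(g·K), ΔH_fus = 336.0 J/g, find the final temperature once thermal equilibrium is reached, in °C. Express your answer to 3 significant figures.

Heat to bring ice to 0 °C and melt it: q₁ = 49.1×2.11×5.7 + 49.1×336.0 = 17088 J
Heat the water can supply cooling to 0 °C: 550.3×4.14×43.8 = 99787.0 J > q₁, so all ice melts.
Energy balance: 550.3×4.14×(43.8 − T) = 17088 + 49.1×4.14×(T − 0)
2278.242(43.8 − T) = 17088 + 203.274 T
99787.0 − 17088 = 2481.516 T
T = 82699.0 / 2481.516 = 33.33 °C

T_f = 33.3 °C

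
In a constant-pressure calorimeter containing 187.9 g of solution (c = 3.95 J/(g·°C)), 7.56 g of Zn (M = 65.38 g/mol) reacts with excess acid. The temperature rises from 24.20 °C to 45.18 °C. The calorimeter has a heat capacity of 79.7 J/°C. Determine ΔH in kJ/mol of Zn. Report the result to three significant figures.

ΔH = -149 kJ/mol

|ΔT| = |45.18 − 24.20| = 20.98 °C
|q_surr| = (187.9 × 3.95 + 79.7) × 20.98 = 821.905 × 20.98 = 17240 J
n(Zn) = 7.56 / 65.38 = 0.1156 mol
Temperature rose, so q_rxn = −|q_surr| = -17.24 kJ
ΔH = q_rxn / n = -149.1 kJ/mol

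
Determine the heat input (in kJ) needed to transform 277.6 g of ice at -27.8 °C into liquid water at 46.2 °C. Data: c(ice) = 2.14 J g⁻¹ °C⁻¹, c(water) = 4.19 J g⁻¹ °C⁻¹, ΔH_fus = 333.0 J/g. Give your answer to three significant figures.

q = 163 kJ

q1 (heat ice -27.8→0.0 °C): 277.6 × 2.14 × 27.8 = 16515 J
q2 (melt at 0 °C): 277.6 × 333.0 = 92441 J
q3 (heat water 0.0→46.2 °C): 277.6 × 4.19 × 46.2 = 53737 J
Total: 16515 + 92441 + 53737 = 162693 J = 163 kJ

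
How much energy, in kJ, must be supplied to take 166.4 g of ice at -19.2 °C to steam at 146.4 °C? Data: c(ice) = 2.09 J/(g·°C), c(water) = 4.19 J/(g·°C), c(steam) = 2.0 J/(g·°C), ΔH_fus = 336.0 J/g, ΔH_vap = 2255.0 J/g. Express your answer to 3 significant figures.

q1 (heat ice -19.2→0.0 °C): 166.4 × 2.09 × 19.2 = 6677 J
q2 (melt at 0 °C): 166.4 × 336.0 = 55910 J
q3 (heat water 0.0→100.0 °C): 166.4 × 4.19 × 100.0 = 69722 J
q4 (vaporize at 100 °C): 166.4 × 2255.0 = 375232 J
q5 (heat steam 100.0→146.4 °C): 166.4 × 2.0 × 46.4 = 15442 J
Total: 6677 + 55910 + 69722 + 375232 + 15442 = 522983 J = 523 kJ

q = 523 kJ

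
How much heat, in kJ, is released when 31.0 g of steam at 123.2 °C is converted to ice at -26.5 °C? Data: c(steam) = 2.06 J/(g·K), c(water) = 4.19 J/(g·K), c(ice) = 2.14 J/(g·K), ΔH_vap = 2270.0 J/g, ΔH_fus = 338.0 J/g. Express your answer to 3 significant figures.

q1 (cool steam 123.2→100 °C): 31.0 × 2.06 × 23.2 = 1482 J
q2 (condense at 100 °C): 31.0 × 2270.0 = 70370 J
q3 (cool water 100→0 °C): 31.0 × 4.19 × 100.0 = 12989 J
q4 (freeze at 0 °C): 31.0 × 338.0 = 10478 J
q5 (cool ice 0→-26.5 °C): 31.0 × 2.14 × 26.5 = 1758 J
Total: 1482 + 70370 + 12989 + 10478 + 1758 = 97077 J = 97.1 kJ

q = 97.1 kJ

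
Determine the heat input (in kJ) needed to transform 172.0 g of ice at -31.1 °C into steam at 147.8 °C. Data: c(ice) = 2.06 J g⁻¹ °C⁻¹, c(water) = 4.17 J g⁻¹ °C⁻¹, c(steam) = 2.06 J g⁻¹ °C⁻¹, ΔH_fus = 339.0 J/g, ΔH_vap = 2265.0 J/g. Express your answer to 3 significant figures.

q1 (heat ice -31.1→0.0 °C): 172.0 × 2.06 × 31.1 = 11019 J
q2 (melt at 0 °C): 172.0 × 339.0 = 58308 J
q3 (heat water 0.0→100.0 °C): 172.0 × 4.17 × 100.0 = 71724 J
q4 (vaporize at 100 °C): 172.0 × 2265.0 = 389580 J
q5 (heat steam 100.0→147.8 °C): 172.0 × 2.06 × 47.8 = 16936 J
Total: 11019 + 58308 + 71724 + 389580 + 16936 = 547567 J = 548 kJ

q = 548 kJ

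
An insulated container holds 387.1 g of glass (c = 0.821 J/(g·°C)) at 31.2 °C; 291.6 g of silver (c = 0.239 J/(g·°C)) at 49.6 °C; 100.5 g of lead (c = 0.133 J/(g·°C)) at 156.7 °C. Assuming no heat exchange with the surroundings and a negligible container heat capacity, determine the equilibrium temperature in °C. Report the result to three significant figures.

T_f = 38.6 °C

Σ mᵢcᵢ(T − Tᵢ) = 0  ⇒  T = Σ mᵢcᵢTᵢ / Σ mᵢcᵢ
Σ mᵢcᵢ = 387.1×0.821 + 291.6×0.239 + 100.5×0.133 = 400.8680
Σ mᵢcᵢTᵢ = 317.8091×31.2 + 69.6924×49.6 + 13.3665×156.7 = 15467
T = 15467 / 400.8680 = 38.58 °C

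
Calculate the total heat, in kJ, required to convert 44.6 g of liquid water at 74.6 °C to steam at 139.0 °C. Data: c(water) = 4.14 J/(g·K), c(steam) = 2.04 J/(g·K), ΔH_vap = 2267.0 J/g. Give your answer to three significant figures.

q1 (heat water 74.6→100.0 °C): 44.6 × 4.14 × 25.4 = 4690 J
q2 (vaporize at 100 °C): 44.6 × 2267.0 = 101108 J
q3 (heat steam 100.0→139.0 °C): 44.6 × 2.04 × 39.0 = 3548 J
Total: 4690 + 101108 + 3548 = 109346 J = 109 kJ

q = 109 kJ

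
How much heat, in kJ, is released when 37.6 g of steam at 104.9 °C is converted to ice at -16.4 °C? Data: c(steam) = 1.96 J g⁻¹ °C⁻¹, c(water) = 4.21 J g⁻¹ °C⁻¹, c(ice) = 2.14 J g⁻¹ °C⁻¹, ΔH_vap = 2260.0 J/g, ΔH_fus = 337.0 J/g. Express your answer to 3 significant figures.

q1 (cool steam 104.9→100 °C): 37.6 × 1.96 × 4.9 = 361 J
q2 (condense at 100 °C): 37.6 × 2260.0 = 84976 J
q3 (cool water 100→0 °C): 37.6 × 4.21 × 100.0 = 15830 J
q4 (freeze at 0 °C): 37.6 × 337.0 = 12671 J
q5 (cool ice 0→-16.4 °C): 37.6 × 2.14 × 16.4 = 1320 J
Total: 361 + 84976 + 15830 + 12671 + 1320 = 115158 J = 115 kJ

q = 115 kJ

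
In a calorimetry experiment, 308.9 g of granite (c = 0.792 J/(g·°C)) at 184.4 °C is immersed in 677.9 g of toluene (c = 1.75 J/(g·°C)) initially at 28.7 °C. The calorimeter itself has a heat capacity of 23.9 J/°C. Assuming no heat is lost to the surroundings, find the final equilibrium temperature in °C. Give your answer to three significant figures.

T_f = 54.9 °C

Heat lost by granite = heat gained by toluene + calorimeter.
(308.9)(0.792)(184.4 − T) = [(677.9)(1.75) + 23.9](T − 28.7)
244.6488 (184.4 − T) = 1210.225 (T − 28.7)
45113 − 244.6488 T = 1210.225 T − 34733
79846 = 1454.8738 T
T = 54.88 °C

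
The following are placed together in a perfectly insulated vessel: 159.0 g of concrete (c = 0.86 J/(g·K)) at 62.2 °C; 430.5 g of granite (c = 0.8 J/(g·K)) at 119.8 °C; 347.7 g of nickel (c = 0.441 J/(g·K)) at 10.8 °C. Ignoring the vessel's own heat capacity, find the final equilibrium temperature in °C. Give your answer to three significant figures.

Σ mᵢcᵢ(T − Tᵢ) = 0  ⇒  T = Σ mᵢcᵢTᵢ / Σ mᵢcᵢ
Σ mᵢcᵢ = 159.0×0.86 + 430.5×0.8 + 347.7×0.441 = 634.4757
Σ mᵢcᵢTᵢ = 136.74×62.2 + 344.4×119.8 + 153.3357×10.8 = 51420
T = 51420 / 634.4757 = 81.04 °C

T_f = 81.0 °C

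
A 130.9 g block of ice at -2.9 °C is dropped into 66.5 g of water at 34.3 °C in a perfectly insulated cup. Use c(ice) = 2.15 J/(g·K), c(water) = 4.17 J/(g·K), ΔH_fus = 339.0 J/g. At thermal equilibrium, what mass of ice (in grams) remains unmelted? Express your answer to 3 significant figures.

m_ice remaining = 105 g

Heat to warm all ice to 0 °C: 130.9×2.15×2.9 = 816.16 J
Heat released by water cooling to 0 °C: 66.5×4.17×34.3 = 9511.6 J
9511.6 J < 816.16 + 130.9×339.0 = 45191.26 J, so not all ice melts; final T = 0 °C.
Heat left for melting: 9511.6 − 816.16 = 8695.44 J
Mass melted = 8695.44 / 339.0 = 25.65 g
Ice remaining = 130.9 − 25.65 = 105.25 g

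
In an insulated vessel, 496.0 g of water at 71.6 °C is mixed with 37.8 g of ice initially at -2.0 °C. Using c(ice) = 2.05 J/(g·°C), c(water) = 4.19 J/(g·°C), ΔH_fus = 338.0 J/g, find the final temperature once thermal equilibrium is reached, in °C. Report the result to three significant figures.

T_f = 60.7 °C

Heat to bring ice to 0 °C and melt it: q₁ = 37.8×2.05×2.0 + 37.8×338.0 = 12931 J
Heat the water can supply cooling to 0 °C: 496.0×4.19×71.6 = 148802 J > q₁, so all ice melts.
Energy balance: 496.0×4.19×(71.6 − T) = 12931 + 37.8×4.19×(T − 0)
2078.24(71.6 − T) = 12931 + 158.382 T
148802 − 12931 = 2236.622 T
T = 135871 / 2236.622 = 60.748 °C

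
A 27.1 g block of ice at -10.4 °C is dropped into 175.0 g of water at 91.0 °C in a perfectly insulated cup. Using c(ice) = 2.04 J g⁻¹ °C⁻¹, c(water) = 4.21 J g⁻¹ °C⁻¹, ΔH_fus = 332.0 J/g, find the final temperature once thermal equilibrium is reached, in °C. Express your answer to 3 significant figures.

Heat to bring ice to 0 °C and melt it: q₁ = 27.1×2.04×10.4 + 27.1×332.0 = 9572.2 J
Heat the water can supply cooling to 0 °C: 175.0×4.21×91.0 = 67044.3 J > q₁, so all ice melts.
Energy balance: 175.0×4.21×(91.0 − T) = 9572.2 + 27.1×4.21×(T − 0)
736.75(91.0 − T) = 9572.2 + 114.091 T
67044.3 − 9572.2 = 850.841 T
T = 57472.1 / 850.841 = 67.547 °C

T_f = 67.5 °C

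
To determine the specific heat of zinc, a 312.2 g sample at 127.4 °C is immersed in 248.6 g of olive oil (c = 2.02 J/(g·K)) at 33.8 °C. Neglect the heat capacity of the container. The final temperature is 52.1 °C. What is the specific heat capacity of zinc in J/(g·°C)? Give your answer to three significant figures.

c = 0.391 J/(g·°C)

q_gained = (248.6 × 2.02) × (52.1 − 33.8) = 9190 J
q_lost = 312.2 × c × (127.4 − 52.1) = 23508.66 c
Set equal: c = 9190 / 23508.66 = 0.391 J/(g·°C)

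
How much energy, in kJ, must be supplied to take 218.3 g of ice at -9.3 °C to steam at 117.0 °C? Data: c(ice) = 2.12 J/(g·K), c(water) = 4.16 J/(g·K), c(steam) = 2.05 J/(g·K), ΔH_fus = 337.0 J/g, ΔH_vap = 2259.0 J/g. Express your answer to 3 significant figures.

q = 669 kJ

q1 (heat ice -9.3→0.0 °C): 218.3 × 2.12 × 9.3 = 4304 J
q2 (melt at 0 °C): 218.3 × 337.0 = 73567 J
q3 (heat water 0.0→100.0 °C): 218.3 × 4.16 × 100.0 = 90813 J
q4 (vaporize at 100 °C): 218.3 × 2259.0 = 493140 J
q5 (heat steam 100.0→117.0 °C): 218.3 × 2.05 × 17.0 = 7608 J
Total: 4304 + 73567 + 90813 + 493140 + 7608 = 669432 J = 669 kJ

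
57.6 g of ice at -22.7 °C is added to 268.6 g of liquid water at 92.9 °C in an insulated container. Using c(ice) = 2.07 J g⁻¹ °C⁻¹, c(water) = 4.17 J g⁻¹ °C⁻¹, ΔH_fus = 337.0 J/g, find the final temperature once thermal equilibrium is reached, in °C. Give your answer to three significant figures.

T_f = 60.2 °C

Heat to bring ice to 0 °C and melt it: q₁ = 57.6×2.07×22.7 + 57.6×337.0 = 22118 J
Heat the water can supply cooling to 0 °C: 268.6×4.17×92.9 = 104054 J > q₁, so all ice melts.
Energy balance: 268.6×4.17×(92.9 − T) = 22118 + 57.6×4.17×(T − 0)
1120.062(92.9 − T) = 22118 + 240.192 T
104054 − 22118 = 1360.254 T
T = 81936 / 1360.254 = 60.24 °C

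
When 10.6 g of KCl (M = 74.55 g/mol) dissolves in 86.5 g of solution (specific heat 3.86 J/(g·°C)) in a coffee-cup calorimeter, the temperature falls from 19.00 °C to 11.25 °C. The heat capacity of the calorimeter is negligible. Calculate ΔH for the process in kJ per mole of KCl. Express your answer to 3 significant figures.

ΔH = 18.2 kJ/mol

|ΔT| = |11.25 − 19.00| = 7.75 °C
|q_surr| = (86.5 × 3.86) × 7.75 = 333.89 × 7.75 = 2588 J
n(KCl) = 10.6 / 74.55 = 0.1422 mol
Temperature fell, so q_rxn = +|q_surr| = 2.588 kJ
ΔH = q_rxn / n = 18.20 kJ/mol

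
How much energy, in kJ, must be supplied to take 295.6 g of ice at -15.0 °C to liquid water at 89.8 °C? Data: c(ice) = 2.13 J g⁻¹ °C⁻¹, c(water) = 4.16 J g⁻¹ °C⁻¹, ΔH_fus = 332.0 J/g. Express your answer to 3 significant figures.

q1 (heat ice -15.0→0.0 °C): 295.6 × 2.13 × 15.0 = 9444 J
q2 (melt at 0 °C): 295.6 × 332.0 = 98139 J
q3 (heat water 0.0→89.8 °C): 295.6 × 4.16 × 89.8 = 110427 J
Total: 9444 + 98139 + 110427 = 218010 J = 218 kJ

q = 218 kJ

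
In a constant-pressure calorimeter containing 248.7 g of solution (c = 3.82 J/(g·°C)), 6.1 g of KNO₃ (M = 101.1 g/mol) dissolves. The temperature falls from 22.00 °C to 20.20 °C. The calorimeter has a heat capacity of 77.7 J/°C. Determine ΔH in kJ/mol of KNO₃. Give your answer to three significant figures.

|ΔT| = |20.20 − 22.00| = 1.80 °C
|q_surr| = (248.7 × 3.82 + 77.7) × 1.80 = 1027.734 × 1.80 = 1850 J
n(KNO₃) = 6.1 / 101.1 = 0.06034 mol
Temperature fell, so q_rxn = +|q_surr| = 1.850 kJ
ΔH = q_rxn / n = 30.66 kJ/mol

ΔH = 30.7 kJ/mol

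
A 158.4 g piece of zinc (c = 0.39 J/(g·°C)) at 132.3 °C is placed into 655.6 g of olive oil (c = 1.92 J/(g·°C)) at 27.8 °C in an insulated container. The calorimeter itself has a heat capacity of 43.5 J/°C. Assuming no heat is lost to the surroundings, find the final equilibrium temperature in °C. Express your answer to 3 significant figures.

T_f = 32.5 °C

Heat lost by zinc = heat gained by olive oil + calorimeter.
(158.4)(0.39)(132.3 − T) = [(655.6)(1.92) + 43.5](T − 27.8)
61.776 (132.3 − T) = 1302.252 (T − 27.8)
8173.0 − 61.776 T = 1302.252 T − 36203
44376.0 = 1364.028 T
T = 32.53 °C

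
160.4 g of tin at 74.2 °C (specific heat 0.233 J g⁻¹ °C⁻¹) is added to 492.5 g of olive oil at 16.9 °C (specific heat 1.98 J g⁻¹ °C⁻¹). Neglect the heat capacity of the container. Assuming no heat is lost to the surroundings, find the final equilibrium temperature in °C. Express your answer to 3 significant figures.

T_f = 19.0 °C

Heat lost by tin = heat gained by olive oil.
(160.4)(0.233)(74.2 − T) = (492.5)(1.98)(T − 16.9)
37.3732 (74.2 − T) = 975.15 (T − 16.9)
2773.1 − 37.3732 T = 975.15 T − 16480
19253.1 = 1012.5232 T
T = 19.01 °C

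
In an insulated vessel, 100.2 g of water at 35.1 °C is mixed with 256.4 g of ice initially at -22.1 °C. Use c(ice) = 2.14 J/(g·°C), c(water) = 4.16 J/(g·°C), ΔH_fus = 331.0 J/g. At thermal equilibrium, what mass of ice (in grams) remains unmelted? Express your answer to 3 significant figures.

m_ice remaining = 249 g

Heat to warm all ice to 0 °C: 256.4×2.14×22.1 = 12126 J
Heat released by water cooling to 0 °C: 100.2×4.16×35.1 = 14631 J
14631 J < 12126 + 256.4×331.0 = 96994.4 J, so not all ice melts; final T = 0 °C.
Heat left for melting: 14631 − 12126 = 2505 J
Mass melted = 2505 / 331.0 = 7.568 g
Ice remaining = 256.4 − 7.568 = 248.832 g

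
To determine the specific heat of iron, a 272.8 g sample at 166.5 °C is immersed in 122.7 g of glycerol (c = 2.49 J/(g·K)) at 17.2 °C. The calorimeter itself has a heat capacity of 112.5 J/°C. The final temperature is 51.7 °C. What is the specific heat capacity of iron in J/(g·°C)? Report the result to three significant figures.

c = 0.461 J/(g·°C)

q_gained = (122.7 × 2.49 + 112.5) × (51.7 − 17.2) = 14422 J
q_lost = 272.8 × c × (166.5 − 51.7) = 31317.44 c
Set equal: c = 14422 / 31317.44 = 0.461 J/(g·°C)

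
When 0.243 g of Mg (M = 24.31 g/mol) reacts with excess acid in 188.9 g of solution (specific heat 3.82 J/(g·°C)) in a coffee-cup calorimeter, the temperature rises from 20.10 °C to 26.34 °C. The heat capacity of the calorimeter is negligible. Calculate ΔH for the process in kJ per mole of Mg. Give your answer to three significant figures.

ΔH = -450 kJ/mol

|ΔT| = |26.34 − 20.10| = 6.24 °C
|q_surr| = (188.9 × 3.82) × 6.24 = 721.598 × 6.24 = 4503 J
n(Mg) = 0.243 / 24.31 = 0.009996 mol
Temperature rose, so q_rxn = −|q_surr| = -4.503 kJ
ΔH = q_rxn / n = -450.48 kJ/mol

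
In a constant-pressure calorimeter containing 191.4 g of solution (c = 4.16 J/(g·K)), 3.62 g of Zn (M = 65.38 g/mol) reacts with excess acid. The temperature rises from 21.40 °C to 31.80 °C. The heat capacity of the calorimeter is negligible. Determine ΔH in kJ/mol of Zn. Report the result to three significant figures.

ΔH = -150 kJ/mol

|ΔT| = |31.80 − 21.40| = 10.40 °C
|q_surr| = (191.4 × 4.16) × 10.40 = 796.224 × 10.40 = 8281 J
n(Zn) = 3.62 / 65.38 = 0.05537 mol
Temperature rose, so q_rxn = −|q_surr| = -8.281 kJ
ΔH = q_rxn / n = -149.6 kJ/mol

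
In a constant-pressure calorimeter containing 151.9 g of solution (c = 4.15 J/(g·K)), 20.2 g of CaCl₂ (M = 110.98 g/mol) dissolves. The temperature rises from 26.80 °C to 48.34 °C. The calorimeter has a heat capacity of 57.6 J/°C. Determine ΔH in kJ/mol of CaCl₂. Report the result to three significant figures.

|ΔT| = |48.34 − 26.80| = 21.54 °C
|q_surr| = (151.9 × 4.15 + 57.6) × 21.54 = 687.985 × 21.54 = 14820 J
n(CaCl₂) = 20.2 / 110.98 = 0.1820 mol
Temperature rose, so q_rxn = −|q_surr| = -14.82 kJ
ΔH = q_rxn / n = -81.43 kJ/mol

ΔH = -81.4 kJ/mol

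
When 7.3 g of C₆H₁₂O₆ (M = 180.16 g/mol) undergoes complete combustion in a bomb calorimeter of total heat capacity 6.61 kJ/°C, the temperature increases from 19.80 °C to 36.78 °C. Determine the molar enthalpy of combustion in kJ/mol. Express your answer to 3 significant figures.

ΔH = -2770 kJ/mol

ΔT = 36.78 − 19.80 = 16.98 °C
q_cal = C_cal × ΔT = 6.61 × 16.98 = 112.2378 kJ
n = 7.3 / 180.16 = 0.04052 mol
q_rxn = −q_cal = -112.2378 kJ
ΔH = -112.2378 / 0.04052 = -2770 kJ/mol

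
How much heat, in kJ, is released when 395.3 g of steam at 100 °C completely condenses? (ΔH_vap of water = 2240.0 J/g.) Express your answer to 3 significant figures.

q = 885 kJ

q = m × ΔH_vap = 395.3 × 2240.0 = 885470 J = 885 kJ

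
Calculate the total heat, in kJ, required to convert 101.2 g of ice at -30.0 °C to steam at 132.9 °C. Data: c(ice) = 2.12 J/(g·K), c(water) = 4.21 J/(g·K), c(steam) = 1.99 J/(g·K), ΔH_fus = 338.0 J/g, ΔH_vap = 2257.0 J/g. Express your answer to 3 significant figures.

q = 318 kJ

q1 (heat ice -30.0→0.0 °C): 101.2 × 2.12 × 30.0 = 6436 J
q2 (melt at 0 °C): 101.2 × 338.0 = 34206 J
q3 (heat water 0.0→100.0 °C): 101.2 × 4.21 × 100.0 = 42605 J
q4 (vaporize at 100 °C): 101.2 × 2257.0 = 228408 J
q5 (heat steam 100.0→132.9 °C): 101.2 × 1.99 × 32.9 = 6626 J
Total: 6436 + 34206 + 42605 + 228408 + 6626 = 318281 J = 318 kJ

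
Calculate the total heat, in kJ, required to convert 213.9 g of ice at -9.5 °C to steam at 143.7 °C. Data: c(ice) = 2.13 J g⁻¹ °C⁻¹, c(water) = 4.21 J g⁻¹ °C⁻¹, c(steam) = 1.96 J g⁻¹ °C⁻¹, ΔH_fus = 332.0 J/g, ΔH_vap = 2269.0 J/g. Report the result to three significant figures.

q = 669 kJ

q1 (heat ice -9.5→0.0 °C): 213.9 × 2.13 × 9.5 = 4328 J
q2 (melt at 0 °C): 213.9 × 332.0 = 71015 J
q3 (heat water 0.0→100.0 °C): 213.9 × 4.21 × 100.0 = 90052 J
q4 (vaporize at 100 °C): 213.9 × 2269.0 = 485339 J
q5 (heat steam 100.0→143.7 °C): 213.9 × 1.96 × 43.7 = 18321 J
Total: 4328 + 71015 + 90052 + 485339 + 18321 = 669055 J = 669 kJ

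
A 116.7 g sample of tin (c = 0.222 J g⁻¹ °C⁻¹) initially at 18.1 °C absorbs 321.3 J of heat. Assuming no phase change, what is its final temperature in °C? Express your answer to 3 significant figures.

ΔT = q / (m c) = 321.3 / (116.7 × 0.222) = 12.40 °C
T_f = 18.1 + 12.40 = 30.50 °C

T_f = 30.5 °C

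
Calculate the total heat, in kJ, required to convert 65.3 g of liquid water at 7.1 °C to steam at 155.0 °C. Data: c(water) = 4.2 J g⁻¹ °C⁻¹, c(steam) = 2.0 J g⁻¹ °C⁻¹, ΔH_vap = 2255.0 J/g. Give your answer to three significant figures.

q1 (heat water 7.1→100.0 °C): 65.3 × 4.2 × 92.9 = 25479 J
q2 (vaporize at 100 °C): 65.3 × 2255.0 = 147252 J
q3 (heat steam 100.0→155.0 °C): 65.3 × 2.0 × 55.0 = 7183 J
Total: 25479 + 147252 + 7183 = 179914 J = 180 kJ

q = 180 kJ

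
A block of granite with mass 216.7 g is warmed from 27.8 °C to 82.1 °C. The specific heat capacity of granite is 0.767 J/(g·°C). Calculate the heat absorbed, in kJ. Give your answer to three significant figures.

q = 9.03 kJ

q = m c ΔT = 216.7 × 0.767 × (82.1 − 27.8)
q = 216.7 × 0.767 × 54.3 = 9025 J = 9.03 kJ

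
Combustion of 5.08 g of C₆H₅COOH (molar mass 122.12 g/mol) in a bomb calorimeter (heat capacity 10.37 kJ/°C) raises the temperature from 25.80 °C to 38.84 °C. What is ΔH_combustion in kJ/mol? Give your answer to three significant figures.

ΔT = 38.84 − 25.80 = 13.04 °C
q_cal = C_cal × ΔT = 10.37 × 13.04 = 135.2248 kJ
n = 5.08 / 122.12 = 0.04160 mol
q_rxn = −q_cal = -135.2248 kJ
ΔH = -135.2248 / 0.04160 = -3251 kJ/mol

ΔH = -3250 kJ/mol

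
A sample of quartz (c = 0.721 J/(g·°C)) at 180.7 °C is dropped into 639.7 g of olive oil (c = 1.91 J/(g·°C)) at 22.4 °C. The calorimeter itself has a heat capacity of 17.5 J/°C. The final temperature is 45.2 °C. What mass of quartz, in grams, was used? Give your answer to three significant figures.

q_gained = (639.7 × 1.91 + 17.5) × (45.2 − 22.4) = 28260 J
q_lost = m × 0.721 × (180.7 − 45.2) = 97.6955 m
m = 28260 / 97.6955 = 289 g

m = 289 g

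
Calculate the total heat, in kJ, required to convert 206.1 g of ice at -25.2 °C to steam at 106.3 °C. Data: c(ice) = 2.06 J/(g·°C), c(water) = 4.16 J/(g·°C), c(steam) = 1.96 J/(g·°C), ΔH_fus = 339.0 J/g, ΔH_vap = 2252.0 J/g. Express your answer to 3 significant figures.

q1 (heat ice -25.2→0.0 °C): 206.1 × 2.06 × 25.2 = 10699 J
q2 (melt at 0 °C): 206.1 × 339.0 = 69868 J
q3 (heat water 0.0→100.0 °C): 206.1 × 4.16 × 100.0 = 85738 J
q4 (vaporize at 100 °C): 206.1 × 2252.0 = 464137 J
q5 (heat steam 100.0→106.3 °C): 206.1 × 1.96 × 6.3 = 2545 J
Total: 10699 + 69868 + 85738 + 464137 + 2545 = 632987 J = 633 kJ

q = 633 kJ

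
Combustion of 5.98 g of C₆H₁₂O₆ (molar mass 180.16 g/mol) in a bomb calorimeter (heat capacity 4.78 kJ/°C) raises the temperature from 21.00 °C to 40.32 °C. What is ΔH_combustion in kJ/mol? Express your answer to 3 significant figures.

ΔT = 40.32 − 21.00 = 19.32 °C
q_cal = C_cal × ΔT = 4.78 × 19.32 = 92.3496 kJ
n = 5.98 / 180.16 = 0.03319 mol
q_rxn = −q_cal = -92.3496 kJ
ΔH = -92.3496 / 0.03319 = -2782 kJ/mol

ΔH = -2780 kJ/mol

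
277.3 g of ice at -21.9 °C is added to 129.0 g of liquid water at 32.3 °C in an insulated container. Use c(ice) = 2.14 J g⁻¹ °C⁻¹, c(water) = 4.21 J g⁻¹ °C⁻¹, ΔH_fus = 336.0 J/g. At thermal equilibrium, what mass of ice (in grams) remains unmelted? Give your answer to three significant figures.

Heat to warm all ice to 0 °C: 277.3×2.14×21.9 = 12996 J
Heat released by water cooling to 0 °C: 129.0×4.21×32.3 = 17542 J
17542 J < 12996 + 277.3×336.0 = 106168.8 J, so not all ice melts; final T = 0 °C.
Heat left for melting: 17542 − 12996 = 4546 J
Mass melted = 4546 / 336.0 = 13.53 g
Ice remaining = 277.3 − 13.53 = 263.77 g

m_ice remaining = 264 g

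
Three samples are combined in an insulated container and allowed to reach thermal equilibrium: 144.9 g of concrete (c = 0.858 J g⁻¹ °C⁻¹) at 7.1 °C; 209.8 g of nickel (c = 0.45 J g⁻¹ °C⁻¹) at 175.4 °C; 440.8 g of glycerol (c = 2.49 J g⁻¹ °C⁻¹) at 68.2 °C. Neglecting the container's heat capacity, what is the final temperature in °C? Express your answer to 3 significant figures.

T_f = 70.1 °C

Σ mᵢcᵢ(T − Tᵢ) = 0  ⇒  T = Σ mᵢcᵢTᵢ / Σ mᵢcᵢ
Σ mᵢcᵢ = 144.9×0.858 + 209.8×0.45 + 440.8×2.49 = 1316.3262
Σ mᵢcᵢTᵢ = 124.3242×7.1 + 94.41×175.4 + 1097.592×68.2 = 92298
T = 92298 / 1316.3262 = 70.12 °C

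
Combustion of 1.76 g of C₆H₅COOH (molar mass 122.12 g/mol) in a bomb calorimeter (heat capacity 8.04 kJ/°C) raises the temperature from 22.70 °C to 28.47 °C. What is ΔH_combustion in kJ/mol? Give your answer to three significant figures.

ΔH = -3220 kJ/mol

ΔT = 28.47 − 22.70 = 5.77 °C
q_cal = C_cal × ΔT = 8.04 × 5.77 = 46.3908 kJ
n = 1.76 / 122.12 = 0.01441 mol
q_rxn = −q_cal = -46.3908 kJ
ΔH = -46.3908 / 0.01441 = -3219 kJ/mol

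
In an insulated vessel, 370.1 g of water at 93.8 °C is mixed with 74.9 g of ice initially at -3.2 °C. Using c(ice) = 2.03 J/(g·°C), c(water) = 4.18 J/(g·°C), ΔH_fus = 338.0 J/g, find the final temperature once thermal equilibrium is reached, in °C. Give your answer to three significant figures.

Heat to bring ice to 0 °C and melt it: q₁ = 74.9×2.03×3.2 + 74.9×338.0 = 25803 J
Heat the water can supply cooling to 0 °C: 370.1×4.18×93.8 = 145110 J > q₁, so all ice melts.
Energy balance: 370.1×4.18×(93.8 − T) = 25803 + 74.9×4.18×(T − 0)
1547.018(93.8 − T) = 25803 + 313.082 T
145110 − 25803 = 1860.100 T
T = 119307 / 1860.100 = 64.14 °C

T_f = 64.1 °C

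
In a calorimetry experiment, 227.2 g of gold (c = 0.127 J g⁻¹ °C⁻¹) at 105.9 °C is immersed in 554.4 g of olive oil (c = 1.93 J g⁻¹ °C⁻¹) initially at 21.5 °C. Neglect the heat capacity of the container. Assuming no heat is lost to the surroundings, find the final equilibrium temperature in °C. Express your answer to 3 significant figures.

T_f = 23.7 °C

Heat lost by gold = heat gained by olive oil.
(227.2)(0.127)(105.9 − T) = (554.4)(1.93)(T − 21.5)
28.8544 (105.9 − T) = 1069.992 (T − 21.5)
3055.7 − 28.8544 T = 1069.992 T − 23005
26060.7 = 1098.8464 T
T = 23.72 °C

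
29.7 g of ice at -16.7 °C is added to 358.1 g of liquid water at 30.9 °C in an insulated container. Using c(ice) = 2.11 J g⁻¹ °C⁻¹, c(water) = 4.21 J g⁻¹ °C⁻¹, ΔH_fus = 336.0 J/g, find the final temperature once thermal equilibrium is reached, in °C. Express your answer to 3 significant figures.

Heat to bring ice to 0 °C and melt it: q₁ = 29.7×2.11×16.7 + 29.7×336.0 = 11026 J
Heat the water can supply cooling to 0 °C: 358.1×4.21×30.9 = 46584.9 J > q₁, so all ice melts.
Energy balance: 358.1×4.21×(30.9 − T) = 11026 + 29.7×4.21×(T − 0)
1507.601(30.9 − T) = 11026 + 125.037 T
46584.9 − 11026 = 1632.638 T
T = 35558.9 / 1632.638 = 21.78 °C

T_f = 21.8 °C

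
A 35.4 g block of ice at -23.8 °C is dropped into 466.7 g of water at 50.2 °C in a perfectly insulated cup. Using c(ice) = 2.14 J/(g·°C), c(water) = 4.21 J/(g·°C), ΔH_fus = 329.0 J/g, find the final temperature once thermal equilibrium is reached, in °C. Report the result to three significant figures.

T_f = 40.3 °C

Heat to bring ice to 0 °C and melt it: q₁ = 35.4×2.14×23.8 + 35.4×329.0 = 13450 J
Heat the water can supply cooling to 0 °C: 466.7×4.21×50.2 = 98633.3 J > q₁, so all ice melts.
Energy balance: 466.7×4.21×(50.2 − T) = 13450 + 35.4×4.21×(T − 0)
1964.807(50.2 − T) = 13450 + 149.034 T
98633.3 − 13450 = 2113.841 T
T = 85183.3 / 2113.841 = 40.30 °C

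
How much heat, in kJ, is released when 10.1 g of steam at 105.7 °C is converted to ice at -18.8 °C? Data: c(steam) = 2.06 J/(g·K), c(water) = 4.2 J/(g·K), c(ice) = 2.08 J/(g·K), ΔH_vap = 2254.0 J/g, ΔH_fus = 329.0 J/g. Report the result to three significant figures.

q = 30.8 kJ

q1 (cool steam 105.7→100 °C): 10.1 × 2.06 × 5.7 = 119 J
q2 (condense at 100 °C): 10.1 × 2254.0 = 22765 J
q3 (cool water 100→0 °C): 10.1 × 4.2 × 100.0 = 4242 J
q4 (freeze at 0 °C): 10.1 × 329.0 = 3323 J
q5 (cool ice 0→-18.8 °C): 10.1 × 2.08 × 18.8 = 395 J
Total: 119 + 22765 + 4242 + 3323 + 395 = 30844 J = 30.8 kJ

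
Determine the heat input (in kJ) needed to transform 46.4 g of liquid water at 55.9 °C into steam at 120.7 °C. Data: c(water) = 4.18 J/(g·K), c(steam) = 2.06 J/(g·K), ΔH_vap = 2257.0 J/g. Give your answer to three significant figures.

q1 (heat water 55.9→100.0 °C): 46.4 × 4.18 × 44.1 = 8553 J
q2 (vaporize at 100 °C): 46.4 × 2257.0 = 104725 J
q3 (heat steam 100.0→120.7 °C): 46.4 × 2.06 × 20.7 = 1979 J
Total: 8553 + 104725 + 1979 = 115257 J = 115 kJ

q = 115 kJ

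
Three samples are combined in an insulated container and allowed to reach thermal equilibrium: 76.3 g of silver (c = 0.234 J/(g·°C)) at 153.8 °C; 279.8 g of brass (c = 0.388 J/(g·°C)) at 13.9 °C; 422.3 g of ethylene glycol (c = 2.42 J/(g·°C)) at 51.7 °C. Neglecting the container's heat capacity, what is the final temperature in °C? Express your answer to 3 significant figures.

Σ mᵢcᵢ(T − Tᵢ) = 0  ⇒  T = Σ mᵢcᵢTᵢ / Σ mᵢcᵢ
Σ mᵢcᵢ = 76.3×0.234 + 279.8×0.388 + 422.3×2.42 = 1148.3826
Σ mᵢcᵢTᵢ = 17.8542×153.8 + 108.5624×13.9 + 1021.966×51.7 = 57091
T = 57091 / 1148.3826 = 49.71 °C

T_f = 49.7 °C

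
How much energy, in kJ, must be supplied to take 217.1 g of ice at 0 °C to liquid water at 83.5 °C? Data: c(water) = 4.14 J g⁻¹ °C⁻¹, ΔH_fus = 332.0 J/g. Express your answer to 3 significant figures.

q1 (melt at 0 °C): 217.1 × 332.0 = 72077 J
q2 (heat water 0.0→83.5 °C): 217.1 × 4.14 × 83.5 = 75049 J
Total: 72077 + 75049 = 147126 J = 147 kJ

q = 147 kJ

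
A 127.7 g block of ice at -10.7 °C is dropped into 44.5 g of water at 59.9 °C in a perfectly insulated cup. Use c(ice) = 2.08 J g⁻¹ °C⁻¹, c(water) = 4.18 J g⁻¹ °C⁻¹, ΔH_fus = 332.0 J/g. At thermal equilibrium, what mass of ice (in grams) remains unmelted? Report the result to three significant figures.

m_ice remaining = 103 g

Heat to warm all ice to 0 °C: 127.7×2.08×10.7 = 2842.1 J
Heat released by water cooling to 0 °C: 44.5×4.18×59.9 = 11142 J
11142 J < 2842.1 + 127.7×332.0 = 45238.5 J, so not all ice melts; final T = 0 °C.
Heat left for melting: 11142 − 2842.1 = 8299.9 J
Mass melted = 8299.9 / 332.0 = 25.00 g
Ice remaining = 127.7 − 25.00 = 102.70 g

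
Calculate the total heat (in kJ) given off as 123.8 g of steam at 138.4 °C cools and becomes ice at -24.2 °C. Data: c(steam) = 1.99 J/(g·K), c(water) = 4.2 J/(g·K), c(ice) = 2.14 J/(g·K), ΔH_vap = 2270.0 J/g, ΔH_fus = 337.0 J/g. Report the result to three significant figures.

q = 391 kJ

q1 (cool steam 138.4→100 °C): 123.8 × 1.99 × 38.4 = 9460 J
q2 (condense at 100 °C): 123.8 × 2270.0 = 281026 J
q3 (cool water 100→0 °C): 123.8 × 4.2 × 100.0 = 51996 J
q4 (freeze at 0 °C): 123.8 × 337.0 = 41721 J
q5 (cool ice 0→-24.2 °C): 123.8 × 2.14 × 24.2 = 6411 J
Total: 9460 + 281026 + 51996 + 41721 + 6411 = 390614 J = 391 kJ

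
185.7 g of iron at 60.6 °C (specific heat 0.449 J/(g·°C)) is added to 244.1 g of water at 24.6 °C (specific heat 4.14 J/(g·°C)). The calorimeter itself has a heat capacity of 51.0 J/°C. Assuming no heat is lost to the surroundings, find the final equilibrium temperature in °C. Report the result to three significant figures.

T_f = 27.2 °C

Heat lost by iron = heat gained by water + calorimeter.
(185.7)(0.449)(60.6 − T) = [(244.1)(4.14) + 51.0](T − 24.6)
83.3793 (60.6 − T) = 1061.574 (T − 24.6)
5052.8 − 83.3793 T = 1061.574 T − 26115
31167.8 = 1144.9533 T
T = 27.22 °C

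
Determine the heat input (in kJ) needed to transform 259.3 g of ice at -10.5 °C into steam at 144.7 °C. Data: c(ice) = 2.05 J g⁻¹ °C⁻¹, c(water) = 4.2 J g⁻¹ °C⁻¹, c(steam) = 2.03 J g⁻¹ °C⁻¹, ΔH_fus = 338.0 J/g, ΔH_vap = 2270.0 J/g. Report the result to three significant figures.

q = 814 kJ

q1 (heat ice -10.5→0.0 °C): 259.3 × 2.05 × 10.5 = 5581 J
q2 (melt at 0 °C): 259.3 × 338.0 = 87643 J
q3 (heat water 0.0→100.0 °C): 259.3 × 4.2 × 100.0 = 108906 J
q4 (vaporize at 100 °C): 259.3 × 2270.0 = 588611 J
q5 (heat steam 100.0→144.7 °C): 259.3 × 2.03 × 44.7 = 23529 J
Total: 5581 + 87643 + 108906 + 588611 + 23529 = 814270 J = 814 kJ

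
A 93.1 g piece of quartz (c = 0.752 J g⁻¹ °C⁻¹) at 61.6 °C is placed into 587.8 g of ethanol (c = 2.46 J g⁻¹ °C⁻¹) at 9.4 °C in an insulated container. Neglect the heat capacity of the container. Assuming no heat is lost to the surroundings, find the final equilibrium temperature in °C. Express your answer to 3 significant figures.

Heat lost by quartz = heat gained by ethanol.
(93.1)(0.752)(61.6 − T) = (587.8)(2.46)(T − 9.4)
70.0112 (61.6 − T) = 1445.988 (T − 9.4)
4312.7 − 70.0112 T = 1445.988 T − 13592
17904.7 = 1515.9992 T
T = 11.81 °C

T_f = 11.8 °C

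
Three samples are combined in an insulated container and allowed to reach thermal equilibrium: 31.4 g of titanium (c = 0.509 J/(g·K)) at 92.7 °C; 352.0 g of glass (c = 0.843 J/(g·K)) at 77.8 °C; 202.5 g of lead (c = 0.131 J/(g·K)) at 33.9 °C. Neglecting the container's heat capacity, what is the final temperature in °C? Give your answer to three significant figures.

T_f = 75.1 °C

Σ mᵢcᵢ(T − Tᵢ) = 0  ⇒  T = Σ mᵢcᵢTᵢ / Σ mᵢcᵢ
Σ mᵢcᵢ = 31.4×0.509 + 352.0×0.843 + 202.5×0.131 = 339.2461
Σ mᵢcᵢTᵢ = 15.9826×92.7 + 296.736×77.8 + 26.5275×33.9 = 25467
T = 25467 / 339.2461 = 75.07 °C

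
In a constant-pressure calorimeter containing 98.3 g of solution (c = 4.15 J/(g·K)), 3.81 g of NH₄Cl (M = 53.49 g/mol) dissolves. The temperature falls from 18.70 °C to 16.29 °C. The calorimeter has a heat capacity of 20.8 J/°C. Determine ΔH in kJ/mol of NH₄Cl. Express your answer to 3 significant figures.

ΔH = 14.5 kJ/mol

|ΔT| = |16.29 − 18.70| = 2.41 °C
|q_surr| = (98.3 × 4.15 + 20.8) × 2.41 = 428.745 × 2.41 = 1033 J
n(NH₄Cl) = 3.81 / 53.49 = 0.07123 mol
Temperature fell, so q_rxn = +|q_surr| = 1.033 kJ
ΔH = q_rxn / n = 14.50 kJ/mol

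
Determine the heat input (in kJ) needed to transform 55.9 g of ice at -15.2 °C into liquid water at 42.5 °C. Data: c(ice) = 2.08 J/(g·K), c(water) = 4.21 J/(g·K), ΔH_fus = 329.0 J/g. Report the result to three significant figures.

q1 (heat ice -15.2→0.0 °C): 55.9 × 2.08 × 15.2 = 1767 J
q2 (melt at 0 °C): 55.9 × 329.0 = 18391 J
q3 (heat water 0.0→42.5 °C): 55.9 × 4.21 × 42.5 = 10002 J
Total: 1767 + 18391 + 10002 = 30160 J = 30.2 kJ

q = 30.2 kJ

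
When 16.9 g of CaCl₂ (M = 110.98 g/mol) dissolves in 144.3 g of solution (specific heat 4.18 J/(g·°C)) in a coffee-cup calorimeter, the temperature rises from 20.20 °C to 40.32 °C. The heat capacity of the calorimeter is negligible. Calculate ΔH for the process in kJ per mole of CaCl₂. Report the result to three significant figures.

|ΔT| = |40.32 − 20.20| = 20.12 °C
|q_surr| = (144.3 × 4.18) × 20.12 = 603.174 × 20.12 = 12140 J
n(CaCl₂) = 16.9 / 110.98 = 0.1523 mol
Temperature rose, so q_rxn = −|q_surr| = -12.14 kJ
ΔH = q_rxn / n = -79.71 kJ/mol

ΔH = -79.7 kJ/mol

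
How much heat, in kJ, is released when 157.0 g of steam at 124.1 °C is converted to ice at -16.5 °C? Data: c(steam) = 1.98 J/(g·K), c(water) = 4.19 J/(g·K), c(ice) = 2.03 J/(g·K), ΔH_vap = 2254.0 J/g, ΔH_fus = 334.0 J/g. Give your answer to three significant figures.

q = 485 kJ

q1 (cool steam 124.1→100 °C): 157.0 × 1.98 × 24.1 = 7492 J
q2 (condense at 100 °C): 157.0 × 2254.0 = 353878 J
q3 (cool water 100→0 °C): 157.0 × 4.19 × 100.0 = 65783 J
q4 (freeze at 0 °C): 157.0 × 334.0 = 52438 J
q5 (cool ice 0→-16.5 °C): 157.0 × 2.03 × 16.5 = 5259 J
Total: 7492 + 353878 + 65783 + 52438 + 5259 = 484850 J = 485 kJ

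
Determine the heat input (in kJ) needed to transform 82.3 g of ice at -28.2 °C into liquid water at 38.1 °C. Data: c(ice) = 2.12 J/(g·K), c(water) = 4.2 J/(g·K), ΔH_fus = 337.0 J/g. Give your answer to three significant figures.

q1 (heat ice -28.2→0.0 °C): 82.3 × 2.12 × 28.2 = 4920 J
q2 (melt at 0 °C): 82.3 × 337.0 = 27735 J
q3 (heat water 0.0→38.1 °C): 82.3 × 4.2 × 38.1 = 13170 J
Total: 4920 + 27735 + 13170 = 45825 J = 45.8 kJ

q = 45.8 kJ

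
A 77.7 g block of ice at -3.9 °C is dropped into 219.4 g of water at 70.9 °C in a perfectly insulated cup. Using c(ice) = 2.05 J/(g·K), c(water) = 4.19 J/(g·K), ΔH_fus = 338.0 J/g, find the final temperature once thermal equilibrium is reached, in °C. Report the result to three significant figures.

T_f = 30.8 °C

Heat to bring ice to 0 °C and melt it: q₁ = 77.7×2.05×3.9 + 77.7×338.0 = 26884 J
Heat the water can supply cooling to 0 °C: 219.4×4.19×70.9 = 65177.4 J > q₁, so all ice melts.
Energy balance: 219.4×4.19×(70.9 − T) = 26884 + 77.7×4.19×(T − 0)
919.286(70.9 − T) = 26884 + 325.563 T
65177.4 − 26884 = 1244.849 T
T = 38293.4 / 1244.849 = 30.76 °C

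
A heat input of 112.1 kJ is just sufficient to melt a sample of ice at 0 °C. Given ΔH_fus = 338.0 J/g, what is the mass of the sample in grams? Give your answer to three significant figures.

m = 332 g

m = q / ΔH_fus = 112100 J / 338.0 J/g = 332 g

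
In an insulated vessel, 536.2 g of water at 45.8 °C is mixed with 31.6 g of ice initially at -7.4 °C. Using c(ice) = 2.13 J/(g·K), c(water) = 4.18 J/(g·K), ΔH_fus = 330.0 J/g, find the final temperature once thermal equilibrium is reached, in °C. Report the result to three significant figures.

T_f = 38.6 °C

Heat to bring ice to 0 °C and melt it: q₁ = 31.6×2.13×7.4 + 31.6×330.0 = 10926 J
Heat the water can supply cooling to 0 °C: 536.2×4.18×45.8 = 102652 J > q₁, so all ice melts.
Energy balance: 536.2×4.18×(45.8 − T) = 10926 + 31.6×4.18×(T − 0)
2241.316(45.8 − T) = 10926 + 132.088 T
102652 − 10926 = 2373.404 T
T = 91726 / 2373.404 = 38.647 °C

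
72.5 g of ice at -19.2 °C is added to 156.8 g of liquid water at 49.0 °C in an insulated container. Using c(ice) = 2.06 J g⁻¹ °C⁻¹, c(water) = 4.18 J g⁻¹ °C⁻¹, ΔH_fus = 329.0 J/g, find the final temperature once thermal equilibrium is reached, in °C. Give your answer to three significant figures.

Heat to bring ice to 0 °C and melt it: q₁ = 72.5×2.06×19.2 + 72.5×329.0 = 26720 J
Heat the water can supply cooling to 0 °C: 156.8×4.18×49.0 = 32115.8 J > q₁, so all ice melts.
Energy balance: 156.8×4.18×(49.0 − T) = 26720 + 72.5×4.18×(T − 0)
655.424(49.0 − T) = 26720 + 303.05 T
32115.8 − 26720 = 958.474 T
T = 5395.8 / 958.474 = 5.630 °C

T_f = 5.63 °C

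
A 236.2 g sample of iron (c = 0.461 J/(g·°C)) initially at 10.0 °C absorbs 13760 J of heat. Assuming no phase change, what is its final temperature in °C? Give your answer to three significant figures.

T_f = 136 °C

ΔT = q / (m c) = 13760 / (236.2 × 0.461) = 126.4 °C
T_f = 10.0 + 126.4 = 136.4 °C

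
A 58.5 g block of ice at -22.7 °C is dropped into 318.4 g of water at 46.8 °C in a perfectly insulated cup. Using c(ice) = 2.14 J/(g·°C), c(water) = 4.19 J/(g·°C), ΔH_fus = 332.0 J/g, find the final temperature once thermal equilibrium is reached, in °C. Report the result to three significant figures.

T_f = 25.4 °C

Heat to bring ice to 0 °C and melt it: q₁ = 58.5×2.14×22.7 + 58.5×332.0 = 22264 J
Heat the water can supply cooling to 0 °C: 318.4×4.19×46.8 = 62435.7 J > q₁, so all ice melts.
Energy balance: 318.4×4.19×(46.8 − T) = 22264 + 58.5×4.19×(T − 0)
1334.096(46.8 − T) = 22264 + 245.115 T
62435.7 − 22264 = 1579.211 T
T = 40171.7 / 1579.211 = 25.44 °C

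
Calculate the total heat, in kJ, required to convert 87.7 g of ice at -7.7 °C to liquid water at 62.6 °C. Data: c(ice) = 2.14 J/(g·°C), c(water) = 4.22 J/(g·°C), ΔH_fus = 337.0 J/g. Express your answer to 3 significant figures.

q = 54.2 kJ

q1 (heat ice -7.7→0.0 °C): 87.7 × 2.14 × 7.7 = 1445 J
q2 (melt at 0 °C): 87.7 × 337.0 = 29555 J
q3 (heat water 0.0→62.6 °C): 87.7 × 4.22 × 62.6 = 23168 J
Total: 1445 + 29555 + 23168 = 54168 J = 54.2 kJ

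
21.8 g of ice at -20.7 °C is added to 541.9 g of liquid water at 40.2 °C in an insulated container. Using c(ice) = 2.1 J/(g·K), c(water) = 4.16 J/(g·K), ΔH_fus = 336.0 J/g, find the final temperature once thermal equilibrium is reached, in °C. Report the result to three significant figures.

Heat to bring ice to 0 °C and melt it: q₁ = 21.8×2.1×20.7 + 21.8×336.0 = 8272.4 J
Heat the water can supply cooling to 0 °C: 541.9×4.16×40.2 = 90623.0 J > q₁, so all ice melts.
Energy balance: 541.9×4.16×(40.2 − T) = 8272.4 + 21.8×4.16×(T − 0)
2254.304(40.2 − T) = 8272.4 + 90.688 T
90623.0 − 8272.4 = 2344.992 T
T = 82350.6 / 2344.992 = 35.12 °C

T_f = 35.1 °C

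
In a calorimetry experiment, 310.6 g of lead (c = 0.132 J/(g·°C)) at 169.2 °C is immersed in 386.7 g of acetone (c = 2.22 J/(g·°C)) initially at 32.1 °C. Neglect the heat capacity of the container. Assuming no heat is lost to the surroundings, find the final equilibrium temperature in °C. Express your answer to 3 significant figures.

T_f = 38.3 °C

Heat lost by lead = heat gained by acetone.
(310.6)(0.132)(169.2 − T) = (386.7)(2.22)(T − 32.1)
40.9992 (169.2 − T) = 858.474 (T − 32.1)
6937.1 − 40.9992 T = 858.474 T − 27557
34494.1 = 899.4732 T
T = 38.349 °C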